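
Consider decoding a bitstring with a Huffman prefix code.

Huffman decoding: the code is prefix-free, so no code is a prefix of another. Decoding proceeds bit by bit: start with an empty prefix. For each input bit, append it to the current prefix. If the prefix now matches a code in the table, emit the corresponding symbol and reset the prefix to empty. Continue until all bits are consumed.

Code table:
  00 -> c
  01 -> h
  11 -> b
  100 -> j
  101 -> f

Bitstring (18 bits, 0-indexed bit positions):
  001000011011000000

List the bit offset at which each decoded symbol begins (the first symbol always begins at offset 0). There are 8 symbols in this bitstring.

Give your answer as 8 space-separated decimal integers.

Answer: 0 2 5 7 9 11 14 16

Derivation:
Bit 0: prefix='0' (no match yet)
Bit 1: prefix='00' -> emit 'c', reset
Bit 2: prefix='1' (no match yet)
Bit 3: prefix='10' (no match yet)
Bit 4: prefix='100' -> emit 'j', reset
Bit 5: prefix='0' (no match yet)
Bit 6: prefix='00' -> emit 'c', reset
Bit 7: prefix='1' (no match yet)
Bit 8: prefix='11' -> emit 'b', reset
Bit 9: prefix='0' (no match yet)
Bit 10: prefix='01' -> emit 'h', reset
Bit 11: prefix='1' (no match yet)
Bit 12: prefix='10' (no match yet)
Bit 13: prefix='100' -> emit 'j', reset
Bit 14: prefix='0' (no match yet)
Bit 15: prefix='00' -> emit 'c', reset
Bit 16: prefix='0' (no match yet)
Bit 17: prefix='00' -> emit 'c', reset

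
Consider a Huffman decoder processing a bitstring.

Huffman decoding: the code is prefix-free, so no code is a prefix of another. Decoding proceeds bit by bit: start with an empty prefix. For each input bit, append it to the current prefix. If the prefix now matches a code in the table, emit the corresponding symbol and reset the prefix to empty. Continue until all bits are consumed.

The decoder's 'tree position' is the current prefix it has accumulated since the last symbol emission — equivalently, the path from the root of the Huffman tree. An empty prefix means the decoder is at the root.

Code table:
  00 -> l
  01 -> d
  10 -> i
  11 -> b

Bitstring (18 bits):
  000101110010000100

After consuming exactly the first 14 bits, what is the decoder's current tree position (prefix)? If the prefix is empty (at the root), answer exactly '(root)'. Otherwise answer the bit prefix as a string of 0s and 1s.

Bit 0: prefix='0' (no match yet)
Bit 1: prefix='00' -> emit 'l', reset
Bit 2: prefix='0' (no match yet)
Bit 3: prefix='01' -> emit 'd', reset
Bit 4: prefix='0' (no match yet)
Bit 5: prefix='01' -> emit 'd', reset
Bit 6: prefix='1' (no match yet)
Bit 7: prefix='11' -> emit 'b', reset
Bit 8: prefix='0' (no match yet)
Bit 9: prefix='00' -> emit 'l', reset
Bit 10: prefix='1' (no match yet)
Bit 11: prefix='10' -> emit 'i', reset
Bit 12: prefix='0' (no match yet)
Bit 13: prefix='00' -> emit 'l', reset

Answer: (root)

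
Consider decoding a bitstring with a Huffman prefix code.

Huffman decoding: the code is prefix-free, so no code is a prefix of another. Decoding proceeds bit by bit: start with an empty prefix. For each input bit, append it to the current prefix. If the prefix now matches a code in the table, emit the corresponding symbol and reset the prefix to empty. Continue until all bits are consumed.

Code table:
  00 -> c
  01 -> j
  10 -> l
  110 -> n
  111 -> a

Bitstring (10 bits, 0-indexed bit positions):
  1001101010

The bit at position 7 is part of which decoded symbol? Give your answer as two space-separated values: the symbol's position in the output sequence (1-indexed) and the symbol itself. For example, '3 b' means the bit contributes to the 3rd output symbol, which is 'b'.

Bit 0: prefix='1' (no match yet)
Bit 1: prefix='10' -> emit 'l', reset
Bit 2: prefix='0' (no match yet)
Bit 3: prefix='01' -> emit 'j', reset
Bit 4: prefix='1' (no match yet)
Bit 5: prefix='10' -> emit 'l', reset
Bit 6: prefix='1' (no match yet)
Bit 7: prefix='10' -> emit 'l', reset
Bit 8: prefix='1' (no match yet)
Bit 9: prefix='10' -> emit 'l', reset

Answer: 4 l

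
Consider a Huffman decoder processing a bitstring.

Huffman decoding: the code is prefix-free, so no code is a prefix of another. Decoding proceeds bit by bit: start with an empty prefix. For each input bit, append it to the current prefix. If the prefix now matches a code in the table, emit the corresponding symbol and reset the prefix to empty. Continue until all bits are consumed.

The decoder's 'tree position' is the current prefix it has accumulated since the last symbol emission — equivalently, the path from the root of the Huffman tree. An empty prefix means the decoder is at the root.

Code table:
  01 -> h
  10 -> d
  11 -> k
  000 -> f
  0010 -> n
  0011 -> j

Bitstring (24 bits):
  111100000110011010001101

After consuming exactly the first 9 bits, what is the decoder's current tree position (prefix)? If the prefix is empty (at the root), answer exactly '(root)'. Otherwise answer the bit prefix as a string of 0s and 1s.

Bit 0: prefix='1' (no match yet)
Bit 1: prefix='11' -> emit 'k', reset
Bit 2: prefix='1' (no match yet)
Bit 3: prefix='11' -> emit 'k', reset
Bit 4: prefix='0' (no match yet)
Bit 5: prefix='00' (no match yet)
Bit 6: prefix='000' -> emit 'f', reset
Bit 7: prefix='0' (no match yet)
Bit 8: prefix='00' (no match yet)

Answer: 00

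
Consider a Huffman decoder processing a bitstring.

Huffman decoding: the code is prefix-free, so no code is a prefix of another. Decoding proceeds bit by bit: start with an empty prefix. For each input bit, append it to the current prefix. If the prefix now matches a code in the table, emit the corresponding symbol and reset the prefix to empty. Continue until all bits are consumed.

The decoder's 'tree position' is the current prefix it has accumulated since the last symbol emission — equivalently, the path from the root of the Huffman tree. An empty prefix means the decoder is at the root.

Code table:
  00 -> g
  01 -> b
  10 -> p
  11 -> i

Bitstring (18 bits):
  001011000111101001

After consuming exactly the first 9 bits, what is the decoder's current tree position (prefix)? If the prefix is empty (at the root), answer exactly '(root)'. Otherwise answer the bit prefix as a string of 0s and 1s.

Answer: 0

Derivation:
Bit 0: prefix='0' (no match yet)
Bit 1: prefix='00' -> emit 'g', reset
Bit 2: prefix='1' (no match yet)
Bit 3: prefix='10' -> emit 'p', reset
Bit 4: prefix='1' (no match yet)
Bit 5: prefix='11' -> emit 'i', reset
Bit 6: prefix='0' (no match yet)
Bit 7: prefix='00' -> emit 'g', reset
Bit 8: prefix='0' (no match yet)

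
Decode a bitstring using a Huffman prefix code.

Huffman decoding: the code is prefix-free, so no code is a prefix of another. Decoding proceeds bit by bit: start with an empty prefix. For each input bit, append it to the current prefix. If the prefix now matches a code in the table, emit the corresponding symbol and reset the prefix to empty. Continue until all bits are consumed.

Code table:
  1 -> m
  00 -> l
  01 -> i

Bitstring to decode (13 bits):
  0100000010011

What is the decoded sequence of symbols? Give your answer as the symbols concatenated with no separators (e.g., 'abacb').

Bit 0: prefix='0' (no match yet)
Bit 1: prefix='01' -> emit 'i', reset
Bit 2: prefix='0' (no match yet)
Bit 3: prefix='00' -> emit 'l', reset
Bit 4: prefix='0' (no match yet)
Bit 5: prefix='00' -> emit 'l', reset
Bit 6: prefix='0' (no match yet)
Bit 7: prefix='00' -> emit 'l', reset
Bit 8: prefix='1' -> emit 'm', reset
Bit 9: prefix='0' (no match yet)
Bit 10: prefix='00' -> emit 'l', reset
Bit 11: prefix='1' -> emit 'm', reset
Bit 12: prefix='1' -> emit 'm', reset

Answer: illlmlmm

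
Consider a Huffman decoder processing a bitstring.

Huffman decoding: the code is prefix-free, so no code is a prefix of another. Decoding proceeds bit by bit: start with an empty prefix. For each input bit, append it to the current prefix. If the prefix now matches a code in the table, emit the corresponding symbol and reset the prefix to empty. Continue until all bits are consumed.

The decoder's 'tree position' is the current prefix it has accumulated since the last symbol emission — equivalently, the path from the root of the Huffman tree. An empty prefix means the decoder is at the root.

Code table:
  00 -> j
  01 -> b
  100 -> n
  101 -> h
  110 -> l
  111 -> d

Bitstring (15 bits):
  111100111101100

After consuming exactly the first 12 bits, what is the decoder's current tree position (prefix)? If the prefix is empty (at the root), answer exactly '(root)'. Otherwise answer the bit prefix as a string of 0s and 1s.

Bit 0: prefix='1' (no match yet)
Bit 1: prefix='11' (no match yet)
Bit 2: prefix='111' -> emit 'd', reset
Bit 3: prefix='1' (no match yet)
Bit 4: prefix='10' (no match yet)
Bit 5: prefix='100' -> emit 'n', reset
Bit 6: prefix='1' (no match yet)
Bit 7: prefix='11' (no match yet)
Bit 8: prefix='111' -> emit 'd', reset
Bit 9: prefix='1' (no match yet)
Bit 10: prefix='10' (no match yet)
Bit 11: prefix='101' -> emit 'h', reset

Answer: (root)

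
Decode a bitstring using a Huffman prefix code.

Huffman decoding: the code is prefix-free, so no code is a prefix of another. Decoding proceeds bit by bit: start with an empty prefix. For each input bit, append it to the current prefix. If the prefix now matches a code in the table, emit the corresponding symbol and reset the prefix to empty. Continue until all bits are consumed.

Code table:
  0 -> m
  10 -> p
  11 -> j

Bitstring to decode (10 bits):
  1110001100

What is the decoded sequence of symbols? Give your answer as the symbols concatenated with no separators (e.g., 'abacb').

Bit 0: prefix='1' (no match yet)
Bit 1: prefix='11' -> emit 'j', reset
Bit 2: prefix='1' (no match yet)
Bit 3: prefix='10' -> emit 'p', reset
Bit 4: prefix='0' -> emit 'm', reset
Bit 5: prefix='0' -> emit 'm', reset
Bit 6: prefix='1' (no match yet)
Bit 7: prefix='11' -> emit 'j', reset
Bit 8: prefix='0' -> emit 'm', reset
Bit 9: prefix='0' -> emit 'm', reset

Answer: jpmmjmm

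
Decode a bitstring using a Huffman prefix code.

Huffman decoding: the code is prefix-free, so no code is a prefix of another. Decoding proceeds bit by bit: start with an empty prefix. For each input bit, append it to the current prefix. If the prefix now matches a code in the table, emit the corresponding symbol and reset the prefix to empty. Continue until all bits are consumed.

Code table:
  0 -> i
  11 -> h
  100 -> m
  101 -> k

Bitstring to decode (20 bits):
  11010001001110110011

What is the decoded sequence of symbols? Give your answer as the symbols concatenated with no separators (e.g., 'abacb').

Answer: himimhkmh

Derivation:
Bit 0: prefix='1' (no match yet)
Bit 1: prefix='11' -> emit 'h', reset
Bit 2: prefix='0' -> emit 'i', reset
Bit 3: prefix='1' (no match yet)
Bit 4: prefix='10' (no match yet)
Bit 5: prefix='100' -> emit 'm', reset
Bit 6: prefix='0' -> emit 'i', reset
Bit 7: prefix='1' (no match yet)
Bit 8: prefix='10' (no match yet)
Bit 9: prefix='100' -> emit 'm', reset
Bit 10: prefix='1' (no match yet)
Bit 11: prefix='11' -> emit 'h', reset
Bit 12: prefix='1' (no match yet)
Bit 13: prefix='10' (no match yet)
Bit 14: prefix='101' -> emit 'k', reset
Bit 15: prefix='1' (no match yet)
Bit 16: prefix='10' (no match yet)
Bit 17: prefix='100' -> emit 'm', reset
Bit 18: prefix='1' (no match yet)
Bit 19: prefix='11' -> emit 'h', reset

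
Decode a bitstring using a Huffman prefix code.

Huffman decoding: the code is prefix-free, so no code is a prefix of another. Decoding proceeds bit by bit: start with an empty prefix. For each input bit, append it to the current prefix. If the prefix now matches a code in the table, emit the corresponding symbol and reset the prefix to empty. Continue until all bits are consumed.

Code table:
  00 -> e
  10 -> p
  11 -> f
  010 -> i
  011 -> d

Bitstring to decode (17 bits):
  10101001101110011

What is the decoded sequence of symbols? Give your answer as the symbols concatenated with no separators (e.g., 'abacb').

Bit 0: prefix='1' (no match yet)
Bit 1: prefix='10' -> emit 'p', reset
Bit 2: prefix='1' (no match yet)
Bit 3: prefix='10' -> emit 'p', reset
Bit 4: prefix='1' (no match yet)
Bit 5: prefix='10' -> emit 'p', reset
Bit 6: prefix='0' (no match yet)
Bit 7: prefix='01' (no match yet)
Bit 8: prefix='011' -> emit 'd', reset
Bit 9: prefix='0' (no match yet)
Bit 10: prefix='01' (no match yet)
Bit 11: prefix='011' -> emit 'd', reset
Bit 12: prefix='1' (no match yet)
Bit 13: prefix='10' -> emit 'p', reset
Bit 14: prefix='0' (no match yet)
Bit 15: prefix='01' (no match yet)
Bit 16: prefix='011' -> emit 'd', reset

Answer: pppddpd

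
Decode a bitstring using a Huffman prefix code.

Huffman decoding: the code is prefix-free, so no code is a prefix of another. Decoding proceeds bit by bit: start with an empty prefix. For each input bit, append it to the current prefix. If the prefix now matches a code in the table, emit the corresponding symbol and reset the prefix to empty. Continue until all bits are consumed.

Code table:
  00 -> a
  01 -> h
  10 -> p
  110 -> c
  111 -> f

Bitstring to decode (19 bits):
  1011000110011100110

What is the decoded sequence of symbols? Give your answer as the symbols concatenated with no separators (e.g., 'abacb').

Answer: pcachchp

Derivation:
Bit 0: prefix='1' (no match yet)
Bit 1: prefix='10' -> emit 'p', reset
Bit 2: prefix='1' (no match yet)
Bit 3: prefix='11' (no match yet)
Bit 4: prefix='110' -> emit 'c', reset
Bit 5: prefix='0' (no match yet)
Bit 6: prefix='00' -> emit 'a', reset
Bit 7: prefix='1' (no match yet)
Bit 8: prefix='11' (no match yet)
Bit 9: prefix='110' -> emit 'c', reset
Bit 10: prefix='0' (no match yet)
Bit 11: prefix='01' -> emit 'h', reset
Bit 12: prefix='1' (no match yet)
Bit 13: prefix='11' (no match yet)
Bit 14: prefix='110' -> emit 'c', reset
Bit 15: prefix='0' (no match yet)
Bit 16: prefix='01' -> emit 'h', reset
Bit 17: prefix='1' (no match yet)
Bit 18: prefix='10' -> emit 'p', reset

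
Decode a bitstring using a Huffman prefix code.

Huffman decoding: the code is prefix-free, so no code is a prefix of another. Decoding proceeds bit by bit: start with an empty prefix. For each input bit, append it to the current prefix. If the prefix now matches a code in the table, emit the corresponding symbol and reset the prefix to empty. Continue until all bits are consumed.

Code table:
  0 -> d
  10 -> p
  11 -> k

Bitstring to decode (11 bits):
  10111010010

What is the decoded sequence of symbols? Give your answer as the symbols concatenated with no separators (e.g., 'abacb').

Bit 0: prefix='1' (no match yet)
Bit 1: prefix='10' -> emit 'p', reset
Bit 2: prefix='1' (no match yet)
Bit 3: prefix='11' -> emit 'k', reset
Bit 4: prefix='1' (no match yet)
Bit 5: prefix='10' -> emit 'p', reset
Bit 6: prefix='1' (no match yet)
Bit 7: prefix='10' -> emit 'p', reset
Bit 8: prefix='0' -> emit 'd', reset
Bit 9: prefix='1' (no match yet)
Bit 10: prefix='10' -> emit 'p', reset

Answer: pkppdp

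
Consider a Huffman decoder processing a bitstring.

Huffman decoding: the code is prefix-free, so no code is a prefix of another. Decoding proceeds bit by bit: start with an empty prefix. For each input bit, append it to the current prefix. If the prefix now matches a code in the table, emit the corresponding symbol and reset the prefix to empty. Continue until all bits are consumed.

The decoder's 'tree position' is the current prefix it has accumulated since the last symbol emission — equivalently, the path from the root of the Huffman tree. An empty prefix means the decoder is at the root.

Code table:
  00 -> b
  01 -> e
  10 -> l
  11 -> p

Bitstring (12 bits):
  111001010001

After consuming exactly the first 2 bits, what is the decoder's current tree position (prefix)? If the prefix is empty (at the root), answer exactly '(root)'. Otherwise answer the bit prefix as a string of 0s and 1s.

Answer: (root)

Derivation:
Bit 0: prefix='1' (no match yet)
Bit 1: prefix='11' -> emit 'p', reset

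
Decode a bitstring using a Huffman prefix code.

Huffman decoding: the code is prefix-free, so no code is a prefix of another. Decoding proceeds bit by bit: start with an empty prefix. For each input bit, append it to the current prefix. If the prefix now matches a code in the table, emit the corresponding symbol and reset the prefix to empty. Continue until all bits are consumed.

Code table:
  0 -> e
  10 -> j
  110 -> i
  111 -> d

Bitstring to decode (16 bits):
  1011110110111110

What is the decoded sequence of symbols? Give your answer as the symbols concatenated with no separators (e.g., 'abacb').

Answer: jdjidi

Derivation:
Bit 0: prefix='1' (no match yet)
Bit 1: prefix='10' -> emit 'j', reset
Bit 2: prefix='1' (no match yet)
Bit 3: prefix='11' (no match yet)
Bit 4: prefix='111' -> emit 'd', reset
Bit 5: prefix='1' (no match yet)
Bit 6: prefix='10' -> emit 'j', reset
Bit 7: prefix='1' (no match yet)
Bit 8: prefix='11' (no match yet)
Bit 9: prefix='110' -> emit 'i', reset
Bit 10: prefix='1' (no match yet)
Bit 11: prefix='11' (no match yet)
Bit 12: prefix='111' -> emit 'd', reset
Bit 13: prefix='1' (no match yet)
Bit 14: prefix='11' (no match yet)
Bit 15: prefix='110' -> emit 'i', reset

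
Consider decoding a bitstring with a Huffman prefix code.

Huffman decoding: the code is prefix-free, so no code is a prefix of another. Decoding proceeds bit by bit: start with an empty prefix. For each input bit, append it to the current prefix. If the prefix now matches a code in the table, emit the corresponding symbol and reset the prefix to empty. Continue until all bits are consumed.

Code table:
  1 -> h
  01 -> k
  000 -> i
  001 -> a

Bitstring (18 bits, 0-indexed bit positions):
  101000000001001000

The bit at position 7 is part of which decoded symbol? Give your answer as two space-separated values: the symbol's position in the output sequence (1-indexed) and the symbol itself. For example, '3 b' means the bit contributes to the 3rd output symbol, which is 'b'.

Bit 0: prefix='1' -> emit 'h', reset
Bit 1: prefix='0' (no match yet)
Bit 2: prefix='01' -> emit 'k', reset
Bit 3: prefix='0' (no match yet)
Bit 4: prefix='00' (no match yet)
Bit 5: prefix='000' -> emit 'i', reset
Bit 6: prefix='0' (no match yet)
Bit 7: prefix='00' (no match yet)
Bit 8: prefix='000' -> emit 'i', reset
Bit 9: prefix='0' (no match yet)
Bit 10: prefix='00' (no match yet)
Bit 11: prefix='001' -> emit 'a', reset

Answer: 4 i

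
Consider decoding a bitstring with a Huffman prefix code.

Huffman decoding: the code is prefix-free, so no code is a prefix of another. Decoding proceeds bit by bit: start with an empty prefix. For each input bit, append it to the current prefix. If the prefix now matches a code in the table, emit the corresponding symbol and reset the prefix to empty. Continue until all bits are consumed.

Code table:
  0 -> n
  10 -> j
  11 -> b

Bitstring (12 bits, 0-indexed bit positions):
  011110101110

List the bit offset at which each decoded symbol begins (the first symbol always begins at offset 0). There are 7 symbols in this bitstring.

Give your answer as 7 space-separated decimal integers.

Answer: 0 1 3 5 6 8 10

Derivation:
Bit 0: prefix='0' -> emit 'n', reset
Bit 1: prefix='1' (no match yet)
Bit 2: prefix='11' -> emit 'b', reset
Bit 3: prefix='1' (no match yet)
Bit 4: prefix='11' -> emit 'b', reset
Bit 5: prefix='0' -> emit 'n', reset
Bit 6: prefix='1' (no match yet)
Bit 7: prefix='10' -> emit 'j', reset
Bit 8: prefix='1' (no match yet)
Bit 9: prefix='11' -> emit 'b', reset
Bit 10: prefix='1' (no match yet)
Bit 11: prefix='10' -> emit 'j', reset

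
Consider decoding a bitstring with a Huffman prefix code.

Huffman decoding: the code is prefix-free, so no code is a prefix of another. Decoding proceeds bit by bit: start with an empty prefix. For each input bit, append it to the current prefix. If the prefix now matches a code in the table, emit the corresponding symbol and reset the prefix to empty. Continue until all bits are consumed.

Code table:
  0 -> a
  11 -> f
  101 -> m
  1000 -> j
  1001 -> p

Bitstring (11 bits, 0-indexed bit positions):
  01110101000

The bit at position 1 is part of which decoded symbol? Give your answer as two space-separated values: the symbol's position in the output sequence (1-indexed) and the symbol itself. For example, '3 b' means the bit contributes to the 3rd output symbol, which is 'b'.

Bit 0: prefix='0' -> emit 'a', reset
Bit 1: prefix='1' (no match yet)
Bit 2: prefix='11' -> emit 'f', reset
Bit 3: prefix='1' (no match yet)
Bit 4: prefix='10' (no match yet)
Bit 5: prefix='101' -> emit 'm', reset

Answer: 2 f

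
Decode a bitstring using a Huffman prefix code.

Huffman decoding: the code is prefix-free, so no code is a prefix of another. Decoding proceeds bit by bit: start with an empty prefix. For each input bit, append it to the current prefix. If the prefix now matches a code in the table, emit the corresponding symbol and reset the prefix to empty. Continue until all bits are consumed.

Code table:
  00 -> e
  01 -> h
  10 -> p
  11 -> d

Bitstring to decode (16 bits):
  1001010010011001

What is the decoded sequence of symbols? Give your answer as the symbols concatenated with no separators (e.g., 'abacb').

Bit 0: prefix='1' (no match yet)
Bit 1: prefix='10' -> emit 'p', reset
Bit 2: prefix='0' (no match yet)
Bit 3: prefix='01' -> emit 'h', reset
Bit 4: prefix='0' (no match yet)
Bit 5: prefix='01' -> emit 'h', reset
Bit 6: prefix='0' (no match yet)
Bit 7: prefix='00' -> emit 'e', reset
Bit 8: prefix='1' (no match yet)
Bit 9: prefix='10' -> emit 'p', reset
Bit 10: prefix='0' (no match yet)
Bit 11: prefix='01' -> emit 'h', reset
Bit 12: prefix='1' (no match yet)
Bit 13: prefix='10' -> emit 'p', reset
Bit 14: prefix='0' (no match yet)
Bit 15: prefix='01' -> emit 'h', reset

Answer: phhephph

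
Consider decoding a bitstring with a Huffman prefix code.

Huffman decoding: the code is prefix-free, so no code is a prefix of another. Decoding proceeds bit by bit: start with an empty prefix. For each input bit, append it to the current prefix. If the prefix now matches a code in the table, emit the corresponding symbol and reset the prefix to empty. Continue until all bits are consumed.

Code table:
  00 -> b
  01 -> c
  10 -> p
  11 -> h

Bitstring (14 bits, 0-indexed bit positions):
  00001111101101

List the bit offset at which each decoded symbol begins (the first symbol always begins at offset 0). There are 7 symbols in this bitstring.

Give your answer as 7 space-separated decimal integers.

Bit 0: prefix='0' (no match yet)
Bit 1: prefix='00' -> emit 'b', reset
Bit 2: prefix='0' (no match yet)
Bit 3: prefix='00' -> emit 'b', reset
Bit 4: prefix='1' (no match yet)
Bit 5: prefix='11' -> emit 'h', reset
Bit 6: prefix='1' (no match yet)
Bit 7: prefix='11' -> emit 'h', reset
Bit 8: prefix='1' (no match yet)
Bit 9: prefix='10' -> emit 'p', reset
Bit 10: prefix='1' (no match yet)
Bit 11: prefix='11' -> emit 'h', reset
Bit 12: prefix='0' (no match yet)
Bit 13: prefix='01' -> emit 'c', reset

Answer: 0 2 4 6 8 10 12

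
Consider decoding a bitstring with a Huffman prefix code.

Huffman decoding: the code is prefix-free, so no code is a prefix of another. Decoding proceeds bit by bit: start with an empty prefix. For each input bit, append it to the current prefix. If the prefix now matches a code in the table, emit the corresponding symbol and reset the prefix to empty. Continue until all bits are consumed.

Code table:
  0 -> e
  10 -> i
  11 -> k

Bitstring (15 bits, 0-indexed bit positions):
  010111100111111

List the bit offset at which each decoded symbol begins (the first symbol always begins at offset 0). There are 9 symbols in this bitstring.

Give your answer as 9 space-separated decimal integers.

Bit 0: prefix='0' -> emit 'e', reset
Bit 1: prefix='1' (no match yet)
Bit 2: prefix='10' -> emit 'i', reset
Bit 3: prefix='1' (no match yet)
Bit 4: prefix='11' -> emit 'k', reset
Bit 5: prefix='1' (no match yet)
Bit 6: prefix='11' -> emit 'k', reset
Bit 7: prefix='0' -> emit 'e', reset
Bit 8: prefix='0' -> emit 'e', reset
Bit 9: prefix='1' (no match yet)
Bit 10: prefix='11' -> emit 'k', reset
Bit 11: prefix='1' (no match yet)
Bit 12: prefix='11' -> emit 'k', reset
Bit 13: prefix='1' (no match yet)
Bit 14: prefix='11' -> emit 'k', reset

Answer: 0 1 3 5 7 8 9 11 13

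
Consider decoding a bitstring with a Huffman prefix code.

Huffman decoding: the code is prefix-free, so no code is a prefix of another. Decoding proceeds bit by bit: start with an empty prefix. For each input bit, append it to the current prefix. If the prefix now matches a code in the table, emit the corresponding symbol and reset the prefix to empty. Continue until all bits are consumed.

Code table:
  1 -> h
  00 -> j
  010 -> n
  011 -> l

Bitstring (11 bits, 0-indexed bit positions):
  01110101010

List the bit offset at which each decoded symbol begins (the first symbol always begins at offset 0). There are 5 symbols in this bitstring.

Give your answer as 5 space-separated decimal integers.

Answer: 0 3 4 7 8

Derivation:
Bit 0: prefix='0' (no match yet)
Bit 1: prefix='01' (no match yet)
Bit 2: prefix='011' -> emit 'l', reset
Bit 3: prefix='1' -> emit 'h', reset
Bit 4: prefix='0' (no match yet)
Bit 5: prefix='01' (no match yet)
Bit 6: prefix='010' -> emit 'n', reset
Bit 7: prefix='1' -> emit 'h', reset
Bit 8: prefix='0' (no match yet)
Bit 9: prefix='01' (no match yet)
Bit 10: prefix='010' -> emit 'n', reset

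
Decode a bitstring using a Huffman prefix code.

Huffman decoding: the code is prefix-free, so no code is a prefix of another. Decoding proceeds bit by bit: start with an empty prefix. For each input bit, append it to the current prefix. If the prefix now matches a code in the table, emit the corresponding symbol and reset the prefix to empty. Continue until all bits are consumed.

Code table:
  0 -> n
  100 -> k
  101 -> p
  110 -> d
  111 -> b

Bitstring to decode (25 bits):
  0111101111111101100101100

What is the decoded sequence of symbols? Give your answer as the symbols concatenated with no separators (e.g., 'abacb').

Bit 0: prefix='0' -> emit 'n', reset
Bit 1: prefix='1' (no match yet)
Bit 2: prefix='11' (no match yet)
Bit 3: prefix='111' -> emit 'b', reset
Bit 4: prefix='1' (no match yet)
Bit 5: prefix='10' (no match yet)
Bit 6: prefix='101' -> emit 'p', reset
Bit 7: prefix='1' (no match yet)
Bit 8: prefix='11' (no match yet)
Bit 9: prefix='111' -> emit 'b', reset
Bit 10: prefix='1' (no match yet)
Bit 11: prefix='11' (no match yet)
Bit 12: prefix='111' -> emit 'b', reset
Bit 13: prefix='1' (no match yet)
Bit 14: prefix='10' (no match yet)
Bit 15: prefix='101' -> emit 'p', reset
Bit 16: prefix='1' (no match yet)
Bit 17: prefix='10' (no match yet)
Bit 18: prefix='100' -> emit 'k', reset
Bit 19: prefix='1' (no match yet)
Bit 20: prefix='10' (no match yet)
Bit 21: prefix='101' -> emit 'p', reset
Bit 22: prefix='1' (no match yet)
Bit 23: prefix='10' (no match yet)
Bit 24: prefix='100' -> emit 'k', reset

Answer: nbpbbpkpk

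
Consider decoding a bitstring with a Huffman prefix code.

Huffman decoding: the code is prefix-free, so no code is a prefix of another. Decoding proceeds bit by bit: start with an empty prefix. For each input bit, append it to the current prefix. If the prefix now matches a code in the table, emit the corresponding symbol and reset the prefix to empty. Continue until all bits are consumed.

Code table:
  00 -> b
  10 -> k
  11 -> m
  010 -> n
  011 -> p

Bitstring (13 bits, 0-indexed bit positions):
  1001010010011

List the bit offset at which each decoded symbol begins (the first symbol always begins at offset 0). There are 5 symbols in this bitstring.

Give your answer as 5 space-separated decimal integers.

Bit 0: prefix='1' (no match yet)
Bit 1: prefix='10' -> emit 'k', reset
Bit 2: prefix='0' (no match yet)
Bit 3: prefix='01' (no match yet)
Bit 4: prefix='010' -> emit 'n', reset
Bit 5: prefix='1' (no match yet)
Bit 6: prefix='10' -> emit 'k', reset
Bit 7: prefix='0' (no match yet)
Bit 8: prefix='01' (no match yet)
Bit 9: prefix='010' -> emit 'n', reset
Bit 10: prefix='0' (no match yet)
Bit 11: prefix='01' (no match yet)
Bit 12: prefix='011' -> emit 'p', reset

Answer: 0 2 5 7 10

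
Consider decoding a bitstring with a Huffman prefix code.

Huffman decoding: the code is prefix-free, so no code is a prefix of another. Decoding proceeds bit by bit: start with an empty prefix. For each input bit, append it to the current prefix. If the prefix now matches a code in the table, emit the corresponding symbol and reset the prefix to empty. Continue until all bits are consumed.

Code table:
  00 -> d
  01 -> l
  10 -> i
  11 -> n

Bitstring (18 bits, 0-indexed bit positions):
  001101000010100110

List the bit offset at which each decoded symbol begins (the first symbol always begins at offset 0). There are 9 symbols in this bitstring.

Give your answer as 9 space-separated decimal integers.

Answer: 0 2 4 6 8 10 12 14 16

Derivation:
Bit 0: prefix='0' (no match yet)
Bit 1: prefix='00' -> emit 'd', reset
Bit 2: prefix='1' (no match yet)
Bit 3: prefix='11' -> emit 'n', reset
Bit 4: prefix='0' (no match yet)
Bit 5: prefix='01' -> emit 'l', reset
Bit 6: prefix='0' (no match yet)
Bit 7: prefix='00' -> emit 'd', reset
Bit 8: prefix='0' (no match yet)
Bit 9: prefix='00' -> emit 'd', reset
Bit 10: prefix='1' (no match yet)
Bit 11: prefix='10' -> emit 'i', reset
Bit 12: prefix='1' (no match yet)
Bit 13: prefix='10' -> emit 'i', reset
Bit 14: prefix='0' (no match yet)
Bit 15: prefix='01' -> emit 'l', reset
Bit 16: prefix='1' (no match yet)
Bit 17: prefix='10' -> emit 'i', reset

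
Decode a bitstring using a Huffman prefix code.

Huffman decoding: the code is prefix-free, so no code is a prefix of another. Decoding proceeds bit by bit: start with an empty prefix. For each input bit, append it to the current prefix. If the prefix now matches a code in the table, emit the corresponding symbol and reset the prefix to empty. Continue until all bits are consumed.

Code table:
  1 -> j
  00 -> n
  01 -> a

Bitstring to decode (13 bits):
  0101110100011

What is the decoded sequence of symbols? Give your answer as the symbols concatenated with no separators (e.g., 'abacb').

Bit 0: prefix='0' (no match yet)
Bit 1: prefix='01' -> emit 'a', reset
Bit 2: prefix='0' (no match yet)
Bit 3: prefix='01' -> emit 'a', reset
Bit 4: prefix='1' -> emit 'j', reset
Bit 5: prefix='1' -> emit 'j', reset
Bit 6: prefix='0' (no match yet)
Bit 7: prefix='01' -> emit 'a', reset
Bit 8: prefix='0' (no match yet)
Bit 9: prefix='00' -> emit 'n', reset
Bit 10: prefix='0' (no match yet)
Bit 11: prefix='01' -> emit 'a', reset
Bit 12: prefix='1' -> emit 'j', reset

Answer: aajjanaj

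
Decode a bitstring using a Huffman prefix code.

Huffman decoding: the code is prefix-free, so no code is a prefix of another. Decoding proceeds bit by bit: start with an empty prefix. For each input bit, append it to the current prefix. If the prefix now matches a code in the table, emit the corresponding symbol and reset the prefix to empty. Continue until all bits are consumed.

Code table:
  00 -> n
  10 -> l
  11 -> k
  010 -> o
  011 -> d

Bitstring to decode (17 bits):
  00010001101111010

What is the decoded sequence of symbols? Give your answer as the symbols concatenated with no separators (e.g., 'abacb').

Bit 0: prefix='0' (no match yet)
Bit 1: prefix='00' -> emit 'n', reset
Bit 2: prefix='0' (no match yet)
Bit 3: prefix='01' (no match yet)
Bit 4: prefix='010' -> emit 'o', reset
Bit 5: prefix='0' (no match yet)
Bit 6: prefix='00' -> emit 'n', reset
Bit 7: prefix='1' (no match yet)
Bit 8: prefix='11' -> emit 'k', reset
Bit 9: prefix='0' (no match yet)
Bit 10: prefix='01' (no match yet)
Bit 11: prefix='011' -> emit 'd', reset
Bit 12: prefix='1' (no match yet)
Bit 13: prefix='11' -> emit 'k', reset
Bit 14: prefix='0' (no match yet)
Bit 15: prefix='01' (no match yet)
Bit 16: prefix='010' -> emit 'o', reset

Answer: nonkdko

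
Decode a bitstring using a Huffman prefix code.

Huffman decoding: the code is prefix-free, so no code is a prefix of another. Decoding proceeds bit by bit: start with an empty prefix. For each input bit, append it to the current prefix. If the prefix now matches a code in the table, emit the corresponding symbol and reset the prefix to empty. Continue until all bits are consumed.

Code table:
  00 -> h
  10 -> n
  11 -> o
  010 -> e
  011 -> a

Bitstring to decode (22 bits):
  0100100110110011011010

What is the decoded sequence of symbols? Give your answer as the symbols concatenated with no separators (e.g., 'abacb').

Bit 0: prefix='0' (no match yet)
Bit 1: prefix='01' (no match yet)
Bit 2: prefix='010' -> emit 'e', reset
Bit 3: prefix='0' (no match yet)
Bit 4: prefix='01' (no match yet)
Bit 5: prefix='010' -> emit 'e', reset
Bit 6: prefix='0' (no match yet)
Bit 7: prefix='01' (no match yet)
Bit 8: prefix='011' -> emit 'a', reset
Bit 9: prefix='0' (no match yet)
Bit 10: prefix='01' (no match yet)
Bit 11: prefix='011' -> emit 'a', reset
Bit 12: prefix='0' (no match yet)
Bit 13: prefix='00' -> emit 'h', reset
Bit 14: prefix='1' (no match yet)
Bit 15: prefix='11' -> emit 'o', reset
Bit 16: prefix='0' (no match yet)
Bit 17: prefix='01' (no match yet)
Bit 18: prefix='011' -> emit 'a', reset
Bit 19: prefix='0' (no match yet)
Bit 20: prefix='01' (no match yet)
Bit 21: prefix='010' -> emit 'e', reset

Answer: eeaahoae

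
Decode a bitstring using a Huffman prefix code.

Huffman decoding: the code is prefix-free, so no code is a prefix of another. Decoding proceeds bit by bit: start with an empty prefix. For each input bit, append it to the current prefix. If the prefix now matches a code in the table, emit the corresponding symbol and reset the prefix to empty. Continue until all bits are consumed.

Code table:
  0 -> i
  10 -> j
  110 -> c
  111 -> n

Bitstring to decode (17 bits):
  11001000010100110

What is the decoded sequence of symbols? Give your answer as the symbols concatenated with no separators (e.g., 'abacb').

Bit 0: prefix='1' (no match yet)
Bit 1: prefix='11' (no match yet)
Bit 2: prefix='110' -> emit 'c', reset
Bit 3: prefix='0' -> emit 'i', reset
Bit 4: prefix='1' (no match yet)
Bit 5: prefix='10' -> emit 'j', reset
Bit 6: prefix='0' -> emit 'i', reset
Bit 7: prefix='0' -> emit 'i', reset
Bit 8: prefix='0' -> emit 'i', reset
Bit 9: prefix='1' (no match yet)
Bit 10: prefix='10' -> emit 'j', reset
Bit 11: prefix='1' (no match yet)
Bit 12: prefix='10' -> emit 'j', reset
Bit 13: prefix='0' -> emit 'i', reset
Bit 14: prefix='1' (no match yet)
Bit 15: prefix='11' (no match yet)
Bit 16: prefix='110' -> emit 'c', reset

Answer: cijiiijjic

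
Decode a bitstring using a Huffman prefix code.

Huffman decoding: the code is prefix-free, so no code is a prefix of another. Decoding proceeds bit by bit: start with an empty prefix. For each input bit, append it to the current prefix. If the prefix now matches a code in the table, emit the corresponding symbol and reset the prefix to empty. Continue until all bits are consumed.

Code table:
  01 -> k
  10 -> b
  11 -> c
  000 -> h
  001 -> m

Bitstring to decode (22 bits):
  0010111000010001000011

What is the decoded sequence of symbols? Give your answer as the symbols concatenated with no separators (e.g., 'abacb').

Bit 0: prefix='0' (no match yet)
Bit 1: prefix='00' (no match yet)
Bit 2: prefix='001' -> emit 'm', reset
Bit 3: prefix='0' (no match yet)
Bit 4: prefix='01' -> emit 'k', reset
Bit 5: prefix='1' (no match yet)
Bit 6: prefix='11' -> emit 'c', reset
Bit 7: prefix='0' (no match yet)
Bit 8: prefix='00' (no match yet)
Bit 9: prefix='000' -> emit 'h', reset
Bit 10: prefix='0' (no match yet)
Bit 11: prefix='01' -> emit 'k', reset
Bit 12: prefix='0' (no match yet)
Bit 13: prefix='00' (no match yet)
Bit 14: prefix='000' -> emit 'h', reset
Bit 15: prefix='1' (no match yet)
Bit 16: prefix='10' -> emit 'b', reset
Bit 17: prefix='0' (no match yet)
Bit 18: prefix='00' (no match yet)
Bit 19: prefix='000' -> emit 'h', reset
Bit 20: prefix='1' (no match yet)
Bit 21: prefix='11' -> emit 'c', reset

Answer: mkchkhbhc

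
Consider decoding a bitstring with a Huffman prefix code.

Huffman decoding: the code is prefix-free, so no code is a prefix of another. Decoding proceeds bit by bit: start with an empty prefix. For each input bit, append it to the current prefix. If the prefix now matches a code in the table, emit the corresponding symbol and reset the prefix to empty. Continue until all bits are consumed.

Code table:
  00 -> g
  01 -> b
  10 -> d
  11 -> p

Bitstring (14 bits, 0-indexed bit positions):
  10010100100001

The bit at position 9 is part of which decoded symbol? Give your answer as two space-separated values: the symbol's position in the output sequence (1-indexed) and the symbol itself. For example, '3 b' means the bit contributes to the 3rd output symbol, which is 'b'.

Bit 0: prefix='1' (no match yet)
Bit 1: prefix='10' -> emit 'd', reset
Bit 2: prefix='0' (no match yet)
Bit 3: prefix='01' -> emit 'b', reset
Bit 4: prefix='0' (no match yet)
Bit 5: prefix='01' -> emit 'b', reset
Bit 6: prefix='0' (no match yet)
Bit 7: prefix='00' -> emit 'g', reset
Bit 8: prefix='1' (no match yet)
Bit 9: prefix='10' -> emit 'd', reset
Bit 10: prefix='0' (no match yet)
Bit 11: prefix='00' -> emit 'g', reset
Bit 12: prefix='0' (no match yet)
Bit 13: prefix='01' -> emit 'b', reset

Answer: 5 d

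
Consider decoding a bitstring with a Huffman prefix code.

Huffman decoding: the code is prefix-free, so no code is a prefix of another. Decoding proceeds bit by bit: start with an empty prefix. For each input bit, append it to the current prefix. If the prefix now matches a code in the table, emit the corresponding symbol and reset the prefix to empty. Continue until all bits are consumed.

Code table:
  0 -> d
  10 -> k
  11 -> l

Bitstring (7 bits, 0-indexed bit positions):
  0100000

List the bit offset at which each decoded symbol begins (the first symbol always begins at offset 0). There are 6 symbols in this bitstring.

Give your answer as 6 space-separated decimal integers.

Bit 0: prefix='0' -> emit 'd', reset
Bit 1: prefix='1' (no match yet)
Bit 2: prefix='10' -> emit 'k', reset
Bit 3: prefix='0' -> emit 'd', reset
Bit 4: prefix='0' -> emit 'd', reset
Bit 5: prefix='0' -> emit 'd', reset
Bit 6: prefix='0' -> emit 'd', reset

Answer: 0 1 3 4 5 6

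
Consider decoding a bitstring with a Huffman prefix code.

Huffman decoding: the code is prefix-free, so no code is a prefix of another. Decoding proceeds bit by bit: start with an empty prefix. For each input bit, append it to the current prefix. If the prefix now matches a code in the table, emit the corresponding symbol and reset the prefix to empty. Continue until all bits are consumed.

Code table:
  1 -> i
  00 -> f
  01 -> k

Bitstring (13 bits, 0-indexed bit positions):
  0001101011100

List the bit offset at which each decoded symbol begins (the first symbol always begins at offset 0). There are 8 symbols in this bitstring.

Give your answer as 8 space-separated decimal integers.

Answer: 0 2 4 5 7 9 10 11

Derivation:
Bit 0: prefix='0' (no match yet)
Bit 1: prefix='00' -> emit 'f', reset
Bit 2: prefix='0' (no match yet)
Bit 3: prefix='01' -> emit 'k', reset
Bit 4: prefix='1' -> emit 'i', reset
Bit 5: prefix='0' (no match yet)
Bit 6: prefix='01' -> emit 'k', reset
Bit 7: prefix='0' (no match yet)
Bit 8: prefix='01' -> emit 'k', reset
Bit 9: prefix='1' -> emit 'i', reset
Bit 10: prefix='1' -> emit 'i', reset
Bit 11: prefix='0' (no match yet)
Bit 12: prefix='00' -> emit 'f', reset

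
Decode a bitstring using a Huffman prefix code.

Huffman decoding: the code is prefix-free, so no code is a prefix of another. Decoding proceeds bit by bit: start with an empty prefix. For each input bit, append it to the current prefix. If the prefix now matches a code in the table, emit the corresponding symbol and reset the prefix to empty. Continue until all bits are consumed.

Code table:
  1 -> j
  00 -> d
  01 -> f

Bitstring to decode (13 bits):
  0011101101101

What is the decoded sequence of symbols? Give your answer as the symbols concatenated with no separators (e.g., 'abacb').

Bit 0: prefix='0' (no match yet)
Bit 1: prefix='00' -> emit 'd', reset
Bit 2: prefix='1' -> emit 'j', reset
Bit 3: prefix='1' -> emit 'j', reset
Bit 4: prefix='1' -> emit 'j', reset
Bit 5: prefix='0' (no match yet)
Bit 6: prefix='01' -> emit 'f', reset
Bit 7: prefix='1' -> emit 'j', reset
Bit 8: prefix='0' (no match yet)
Bit 9: prefix='01' -> emit 'f', reset
Bit 10: prefix='1' -> emit 'j', reset
Bit 11: prefix='0' (no match yet)
Bit 12: prefix='01' -> emit 'f', reset

Answer: djjjfjfjf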